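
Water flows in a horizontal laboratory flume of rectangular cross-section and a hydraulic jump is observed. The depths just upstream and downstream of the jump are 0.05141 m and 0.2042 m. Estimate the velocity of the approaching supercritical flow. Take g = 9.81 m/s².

For a rectangular channel the momentum equation gives q² = ½·g·y₁·y₂·(y₁ + y₂) = ½×9.81×0.05141×0.2042×0.2556 = 0.01316.
q = √0.01316 = 0.1147 m²/s.
V₁ = q/y₁ = 0.1147/0.05141 = 2.232 m/s.

V₁ = 2.232 m/s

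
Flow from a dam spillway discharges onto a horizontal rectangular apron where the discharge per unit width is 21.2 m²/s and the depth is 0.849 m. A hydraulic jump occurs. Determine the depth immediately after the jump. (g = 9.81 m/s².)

V₁ = q/y₁ = 21.2/0.849 = 25.0 m/s. Fr₁ = V₁/√(g·y₁) = 25.0/√(9.81×0.849) = 8.65.
By Bélanger, y₂/y₁ = ½[√(1 + 8Fr₁²) − 1] = ½[√599.9 − 1] = 11.7.
y₂ = 11.7 × 0.849 = 9.97 m.

y₂ = 9.97 m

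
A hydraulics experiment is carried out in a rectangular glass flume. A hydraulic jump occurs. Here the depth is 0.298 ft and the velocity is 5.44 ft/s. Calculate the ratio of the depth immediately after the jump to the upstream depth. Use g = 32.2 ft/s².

y₂/y₁ = 2.03

Fr₁ = V₁/√(g·y₁) = 5.44/√(32.2×0.298) = 1.76.
Sequent-depth ratio: y₂/y₁ = ½[√(1 + 8Fr₁²) − 1] = ½[√25.67 − 1] = 2.03.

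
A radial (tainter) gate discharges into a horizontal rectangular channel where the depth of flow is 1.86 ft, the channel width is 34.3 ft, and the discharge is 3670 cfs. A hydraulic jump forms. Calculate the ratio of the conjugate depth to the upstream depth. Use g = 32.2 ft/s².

q = Q/b = 3670/34.3 = 107 ft²/s; V₁ = q/y₁ = 57.5 ft/s. Fr₁ = V₁/√(g·y₁) = 7.43.
From the momentum equation for a rectangular channel, y₂/y₁ = ½[√(1 + 8Fr₁²) − 1] = ½[√443.0 − 1] = 10.0.

y₂/y₁ = 10.0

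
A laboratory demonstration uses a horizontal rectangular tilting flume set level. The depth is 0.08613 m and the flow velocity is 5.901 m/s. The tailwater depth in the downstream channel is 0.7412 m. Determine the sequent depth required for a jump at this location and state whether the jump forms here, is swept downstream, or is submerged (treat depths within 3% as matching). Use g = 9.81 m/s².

y₂ = 0.7401 m; the jump forms here

Fr₁ = V₁/√(g·y₁) = 5.901/√(9.81×0.08613) = 6.420.
From the momentum equation for a rectangular channel, y₂/y₁ = ½[√(1 + 8Fr₁²) − 1] = ½[√330.70 − 1] = 8.593.
y₂ = 8.593 × 0.08613 = 0.7401 m.
Tailwater y_tw = 0.7412 m: y_tw ≈ y₂, so the jump forms here.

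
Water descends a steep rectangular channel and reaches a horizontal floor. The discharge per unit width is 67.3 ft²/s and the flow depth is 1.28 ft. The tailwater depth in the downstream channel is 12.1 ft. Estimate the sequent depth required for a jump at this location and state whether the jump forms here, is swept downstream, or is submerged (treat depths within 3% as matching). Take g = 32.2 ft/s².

V₁ = q/y₁ = 67.3/1.28 = 52.6 ft/s. Fr₁ = V₁/√(g·y₁) = 52.6/√(32.2×1.28) = 8.19.
Conjugate-depth relation: y₂/y₁ = ½[√(1 + 8Fr₁²) − 1] = ½[√537.6 − 1] = 11.1.
y₂ = 11.1 × 1.28 = 14.2 ft.
Tailwater y_tw = 12.1 ft: y_tw < y₂, so the jump is swept downstream.

y₂ = 14.2 ft; the jump is swept downstream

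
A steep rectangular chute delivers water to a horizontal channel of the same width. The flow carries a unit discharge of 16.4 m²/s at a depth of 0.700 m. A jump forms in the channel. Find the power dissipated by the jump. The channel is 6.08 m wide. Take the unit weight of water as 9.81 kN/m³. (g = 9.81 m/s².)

V₁ = q/y₁ = 16.4/0.700 = 23.4 m/s. Fr₁ = V₁/√(g·y₁) = 23.4/√(9.81×0.700) = 8.94.
By Bélanger, y₂/y₁ = ½[√(1 + 8Fr₁²) − 1] = ½[√640.5 − 1] = 12.2.
y₂ = 12.2 × 0.700 = 8.51 m.
Head loss: ΔE = (y₂ − y₁)³/(4y₁y₂) = (8.51 − 0.700)³/(4×0.700×8.51) = 476/23.8 = 20.0 m.
Q = q·b = 16.4 × 6.08 = 99.7 m³/s. P = γ·Q·ΔE = 9.81 × 99.7 × 20.0 = 19543 kW.

P = 19543 kW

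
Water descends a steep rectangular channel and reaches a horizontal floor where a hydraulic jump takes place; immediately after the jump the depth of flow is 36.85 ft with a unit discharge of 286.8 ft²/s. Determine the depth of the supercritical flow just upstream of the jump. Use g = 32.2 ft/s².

y₁ = 3.441 ft

V₂ = q/y₂ = 286.8/36.85 = 7.783 ft/s; Fr₂ = V₂/√(g·y₂) = 0.2259.
Applying the sequent-depth relation in reverse, y₁/y₂ = ½[√(1 + 8Fr₂²) − 1] = ½[√1.4084 − 1] = 0.09338.
y₁ = 0.09338 × 36.85 = 3.441 ft.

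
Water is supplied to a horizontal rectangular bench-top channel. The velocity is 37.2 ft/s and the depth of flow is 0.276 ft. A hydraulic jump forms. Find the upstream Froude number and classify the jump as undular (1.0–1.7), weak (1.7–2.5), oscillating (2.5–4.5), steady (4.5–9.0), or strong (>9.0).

Fr₁ = V₁/√(g·y₁) = 37.2/√(32.2×0.276) = 12.5.
Fr₁ = 12.5 lies in the strong range.

Fr₁ = 12.5; strong jump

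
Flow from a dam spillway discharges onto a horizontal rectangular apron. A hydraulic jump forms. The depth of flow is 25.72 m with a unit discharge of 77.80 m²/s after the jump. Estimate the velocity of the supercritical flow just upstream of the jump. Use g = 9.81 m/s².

V₁ = 44.54 m/s

V₂ = q/y₂ = 77.80/25.72 = 3.025 m/s; Fr₂ = V₂/√(g·y₂) = 0.1904.
Applying the sequent-depth relation in reverse, y₁/y₂ = ½[√(1 + 8Fr₂²) − 1] = ½[√1.2901 − 1] = 0.06792.
y₁ = 0.06792 × 25.72 = 1.747 m.
V₁ = q/y₁ = 77.80/1.747 = 44.54 m/s.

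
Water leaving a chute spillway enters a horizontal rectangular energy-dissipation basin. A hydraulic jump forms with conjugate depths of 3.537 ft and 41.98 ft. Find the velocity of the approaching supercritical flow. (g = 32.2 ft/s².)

V₁ = 93.26 ft/s

For a rectangular channel the momentum equation gives q² = ½·g·y₁·y₂·(y₁ + y₂) = ½×32.2×3.537×41.98×45.52 = 108812.
q = √108812 = 329.9 ft²/s.
V₁ = q/y₁ = 329.9/3.537 = 93.26 ft/s.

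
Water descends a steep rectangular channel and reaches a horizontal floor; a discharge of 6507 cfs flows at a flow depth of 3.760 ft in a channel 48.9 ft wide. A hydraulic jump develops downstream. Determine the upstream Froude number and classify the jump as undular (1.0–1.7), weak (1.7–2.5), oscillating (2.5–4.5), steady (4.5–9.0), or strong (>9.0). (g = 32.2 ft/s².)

Fr₁ = 3.216; oscillating jump

q = Q/b = 6507/48.9 = 133.1 ft²/s; V₁ = q/y₁ = 35.39 ft/s. Fr₁ = V₁/√(g·y₁) = 3.216.
Fr₁ = 3.216 lies in the oscillating range.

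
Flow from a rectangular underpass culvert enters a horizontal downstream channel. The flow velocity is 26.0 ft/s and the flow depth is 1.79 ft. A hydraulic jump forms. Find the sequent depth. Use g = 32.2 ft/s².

y₂ = 7.82 ft

Fr₁ = V₁/√(g·y₁) = 26.0/√(32.2×1.79) = 3.42.
Sequent-depth ratio: y₂/y₁ = ½[√(1 + 8Fr₁²) − 1] = ½[√94.83 − 1] = 4.37.
y₂ = 4.37 × 1.79 = 7.82 ft.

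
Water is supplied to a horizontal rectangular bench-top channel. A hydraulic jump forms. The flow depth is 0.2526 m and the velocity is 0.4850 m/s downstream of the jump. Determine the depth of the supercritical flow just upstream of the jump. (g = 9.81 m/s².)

Fr₂ = V₂/√(g·y₂) = 0.4850/√(9.81×0.2526) = 0.3081.
Since the conjugate-depth ratio holds either way, y₁/y₂ = ½[√(1 + 8Fr₂²) − 1] = ½[√1.7594 − 1] = 0.1632.
y₁ = 0.1632 × 0.2526 = 0.04123 m.

y₁ = 0.04123 m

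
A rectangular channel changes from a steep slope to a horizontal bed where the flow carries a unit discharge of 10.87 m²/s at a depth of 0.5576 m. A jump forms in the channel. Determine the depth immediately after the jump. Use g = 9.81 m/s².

V₁ = q/y₁ = 10.87/0.5576 = 19.49 m/s. Fr₁ = V₁/√(g·y₁) = 19.49/√(9.81×0.5576) = 8.335.
Conjugate-depth relation: y₂/y₁ = ½[√(1 + 8Fr₁²) − 1] = ½[√556.79 − 1] = 11.30.
y₂ = 11.30 × 0.5576 = 6.300 m.

y₂ = 6.300 m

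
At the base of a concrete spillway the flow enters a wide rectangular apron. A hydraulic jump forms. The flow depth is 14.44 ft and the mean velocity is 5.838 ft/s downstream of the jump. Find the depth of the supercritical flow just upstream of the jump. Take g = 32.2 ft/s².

Fr₂ = V₂/√(g·y₂) = 5.838/√(32.2×14.44) = 0.2707.
The Bélanger relation is symmetric: y₁/y₂ = ½[√(1 + 8Fr₂²) − 1] = ½[√1.5864 − 1] = 0.1298.
y₁ = 0.1298 × 14.44 = 1.874 ft.

y₁ = 1.874 ft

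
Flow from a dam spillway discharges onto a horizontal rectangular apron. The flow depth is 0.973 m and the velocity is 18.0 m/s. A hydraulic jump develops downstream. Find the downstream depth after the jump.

Fr₁ = V₁/√(g·y₁) = 18.0/√(9.81×0.973) = 5.83.
Sequent-depth ratio: y₂/y₁ = ½[√(1 + 8Fr₁²) − 1] = ½[√272.6 − 1] = 7.75.
y₂ = 7.75 × 0.973 = 7.55 m.

y₂ = 7.55 m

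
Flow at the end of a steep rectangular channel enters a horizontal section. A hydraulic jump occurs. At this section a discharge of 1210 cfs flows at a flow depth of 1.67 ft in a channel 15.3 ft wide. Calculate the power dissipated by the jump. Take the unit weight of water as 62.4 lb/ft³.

q = Q/b = 1210/15.3 = 79.1 ft²/s; V₁ = q/y₁ = 47.4 ft/s. Fr₁ = V₁/√(g·y₁) = 6.46.
Conjugate-depth relation: y₂/y₁ = ½[√(1 + 8Fr₁²) − 1] = ½[√334.6 − 1] = 8.65.
y₂ = 8.65 × 1.67 = 14.4 ft.
V₂ = q/y₂ = 79.1/14.4 = 5.48 ft/s. E₁ = y₁ + V₁²/2g = 36.5 ft; E₂ = y₂ + V₂²/2g = 14.9 ft. ΔE = E₁ − E₂ = 21.6 ft.
P = γ·Q·ΔE/550 = 62.4 × 1210 × 21.6 / 550 = 2964 hp.

P = 2964 hp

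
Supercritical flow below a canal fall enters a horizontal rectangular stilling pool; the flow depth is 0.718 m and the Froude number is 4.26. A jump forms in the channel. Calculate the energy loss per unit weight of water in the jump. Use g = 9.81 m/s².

ΔE = 3.04 m

Fr₁ = 4.26 (given).
From the momentum equation for a rectangular channel, y₂/y₁ = ½[√(1 + 8Fr₁²) − 1] = ½[√146.2 − 1] = 5.55.
y₂ = 5.55 × 0.718 = 3.98 m.
V₁ = Fr₁·√(g·y₁) = 4.26×√(9.81×0.718) = 11.3 m/s; q = V₁·y₁ = 8.12 m²/s. V₂ = q/y₂ = 8.12/3.98 = 2.04 m/s. E₁ = y₁ + V₁²/2g = 7.23 m; E₂ = y₂ + V₂²/2g = 4.19 m. ΔE = E₁ − E₂ = 3.04 m.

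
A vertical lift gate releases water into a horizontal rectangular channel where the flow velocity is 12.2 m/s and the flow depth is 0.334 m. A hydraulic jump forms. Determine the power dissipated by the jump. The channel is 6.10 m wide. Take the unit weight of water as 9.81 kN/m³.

P = 1172 kW

Fr₁ = V₁/√(g·y₁) = 12.2/√(9.81×0.334) = 6.74.
From the momentum equation for a rectangular channel, y₂/y₁ = ½[√(1 + 8Fr₁²) − 1] = ½[√364.4 − 1] = 9.04.
y₂ = 9.04 × 0.334 = 3.02 m.
Head loss: ΔE = (y₂ − y₁)³/(4y₁y₂) = (3.02 − 0.334)³/(4×0.334×3.02) = 19.4/4.04 = 4.81 m.
q = V₁·y₁ = 12.2 × 0.334 = 4.07 m²/s. Q = q·b = 4.07 × 6.10 = 24.9 m³/s. P = γ·Q·ΔE = 9.81 × 24.9 × 4.81 = 1172 kW.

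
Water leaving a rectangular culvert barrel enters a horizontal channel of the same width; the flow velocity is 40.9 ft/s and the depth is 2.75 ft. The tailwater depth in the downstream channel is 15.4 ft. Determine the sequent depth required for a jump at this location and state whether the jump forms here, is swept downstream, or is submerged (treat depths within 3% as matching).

Fr₁ = V₁/√(g·y₁) = 40.9/√(32.2×2.75) = 4.35.
Conjugate-depth relation: y₂/y₁ = ½[√(1 + 8Fr₁²) − 1] = ½[√152.1 − 1] = 5.67.
y₂ = 5.67 × 2.75 = 15.6 ft.
Tailwater y_tw = 15.4 ft: y_tw ≈ y₂, so the jump forms here.

y₂ = 15.6 ft; the jump forms here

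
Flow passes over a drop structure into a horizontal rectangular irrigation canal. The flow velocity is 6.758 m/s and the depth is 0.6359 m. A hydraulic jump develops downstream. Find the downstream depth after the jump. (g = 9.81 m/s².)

y₂ = 2.136 m

Fr₁ = V₁/√(g·y₁) = 6.758/√(9.81×0.6359) = 2.706.
From the momentum equation for a rectangular channel, y₂/y₁ = ½[√(1 + 8Fr₁²) − 1] = ½[√59.569 − 1] = 3.359.
y₂ = 3.359 × 0.6359 = 2.136 m.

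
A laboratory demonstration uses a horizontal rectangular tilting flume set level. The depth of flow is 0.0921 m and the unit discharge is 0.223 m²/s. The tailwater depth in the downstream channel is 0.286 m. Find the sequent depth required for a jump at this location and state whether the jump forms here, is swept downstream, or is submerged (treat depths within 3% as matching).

V₁ = q/y₁ = 0.223/0.0921 = 2.42 m/s. Fr₁ = V₁/√(g·y₁) = 2.42/√(9.81×0.0921) = 2.55.
Sequent-depth ratio: y₂/y₁ = ½[√(1 + 8Fr₁²) − 1] = ½[√52.91 − 1] = 3.14.
y₂ = 3.14 × 0.0921 = 0.289 m.
Tailwater y_tw = 0.286 m: y_tw ≈ y₂, so the jump forms here.

y₂ = 0.289 m; the jump forms here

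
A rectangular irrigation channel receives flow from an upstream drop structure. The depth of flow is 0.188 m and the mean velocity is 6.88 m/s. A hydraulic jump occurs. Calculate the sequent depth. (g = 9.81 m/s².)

y₂ = 1.26 m

Fr₁ = V₁/√(g·y₁) = 6.88/√(9.81×0.188) = 5.07.
From the momentum equation for a rectangular channel, y₂/y₁ = ½[√(1 + 8Fr₁²) − 1] = ½[√206.3 − 1] = 6.68.
y₂ = 6.68 × 0.188 = 1.26 m.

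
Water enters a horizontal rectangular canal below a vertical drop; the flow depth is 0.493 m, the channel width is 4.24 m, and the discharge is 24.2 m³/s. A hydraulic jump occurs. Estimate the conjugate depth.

y₂ = 3.43 m

q = Q/b = 24.2/4.24 = 5.71 m²/s; V₁ = q/y₁ = 11.6 m/s. Fr₁ = V₁/√(g·y₁) = 5.26.
Conjugate-depth relation: y₂/y₁ = ½[√(1 + 8Fr₁²) − 1] = ½[√222.7 − 1] = 6.96.
y₂ = 6.96 × 0.493 = 3.43 m.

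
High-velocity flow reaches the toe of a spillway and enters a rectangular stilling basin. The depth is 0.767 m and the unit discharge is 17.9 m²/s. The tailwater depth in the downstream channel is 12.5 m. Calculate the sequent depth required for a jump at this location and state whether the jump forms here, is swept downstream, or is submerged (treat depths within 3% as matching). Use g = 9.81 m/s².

y₂ = 8.85 m; the jump is submerged

V₁ = q/y₁ = 17.9/0.767 = 23.3 m/s. Fr₁ = V₁/√(g·y₁) = 23.3/√(9.81×0.767) = 8.51.
Bélanger equation: y₂/y₁ = ½[√(1 + 8Fr₁²) − 1] = ½[√580.1 − 1] = 11.5.
y₂ = 11.5 × 0.767 = 8.85 m.
Tailwater y_tw = 12.5 m: y_tw > y₂, so the jump is submerged.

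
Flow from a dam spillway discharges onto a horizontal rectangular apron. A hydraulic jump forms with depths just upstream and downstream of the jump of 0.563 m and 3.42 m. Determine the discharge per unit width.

For a rectangular channel the momentum equation gives q² = ½·g·y₁·y₂·(y₁ + y₂) = ½×9.81×0.563×3.42×3.98 = 37.6.
q = √37.6 = 6.13 m²/s.

q = 6.13 m²/s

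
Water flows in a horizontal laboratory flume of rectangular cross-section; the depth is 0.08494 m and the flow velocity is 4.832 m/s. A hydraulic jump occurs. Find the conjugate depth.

y₂ = 0.5948 m

Fr₁ = V₁/√(g·y₁) = 4.832/√(9.81×0.08494) = 5.293.
By Bélanger, y₂/y₁ = ½[√(1 + 8Fr₁²) − 1] = ½[√225.16 − 1] = 7.003.
y₂ = 7.003 × 0.08494 = 0.5948 m.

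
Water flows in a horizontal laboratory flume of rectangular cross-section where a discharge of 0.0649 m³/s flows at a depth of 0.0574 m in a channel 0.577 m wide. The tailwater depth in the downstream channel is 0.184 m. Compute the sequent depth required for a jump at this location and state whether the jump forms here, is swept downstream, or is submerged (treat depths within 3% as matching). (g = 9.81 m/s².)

y₂ = 0.185 m; the jump forms here

q = Q/b = 0.0649/0.577 = 0.112 m²/s; V₁ = q/y₁ = 1.96 m/s. Fr₁ = V₁/√(g·y₁) = 2.61.
Bélanger equation: y₂/y₁ = ½[√(1 + 8Fr₁²) − 1] = ½[√55.55 − 1] = 3.23.
y₂ = 3.23 × 0.0574 = 0.185 m.
Tailwater y_tw = 0.184 m: y_tw ≈ y₂, so the jump forms here.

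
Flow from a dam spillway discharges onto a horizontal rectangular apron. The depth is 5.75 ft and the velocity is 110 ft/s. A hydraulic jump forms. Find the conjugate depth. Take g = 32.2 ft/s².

Fr₁ = V₁/√(g·y₁) = 110/√(32.2×5.75) = 8.08.
Sequent-depth ratio: y₂/y₁ = ½[√(1 + 8Fr₁²) − 1] = ½[√523.8 − 1] = 10.9.
y₂ = 10.9 × 5.75 = 62.9 ft.

y₂ = 62.9 ft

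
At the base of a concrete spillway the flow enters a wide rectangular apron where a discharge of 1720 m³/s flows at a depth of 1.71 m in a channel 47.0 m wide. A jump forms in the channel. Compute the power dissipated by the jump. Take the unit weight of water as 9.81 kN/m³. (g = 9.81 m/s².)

q = Q/b = 1720/47.0 = 36.6 m²/s; V₁ = q/y₁ = 21.4 m/s. Fr₁ = V₁/√(g·y₁) = 5.23.
Bélanger equation: y₂/y₁ = ½[√(1 + 8Fr₁²) − 1] = ½[√219.4 − 1] = 6.91.
y₂ = 6.91 × 1.71 = 11.8 m.
Head loss: ΔE = (y₂ − y₁)³/(4y₁y₂) = (11.8 − 1.71)³/(4×1.71×11.8) = 1030/80.8 = 12.8 m.
P = γ·Q·ΔE = 9.81 × 1720 × 12.8 = 215206 kW.

P = 215206 kW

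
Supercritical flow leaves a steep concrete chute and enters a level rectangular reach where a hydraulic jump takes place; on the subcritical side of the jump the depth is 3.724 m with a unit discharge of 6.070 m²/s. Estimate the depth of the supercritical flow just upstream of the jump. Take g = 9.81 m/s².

V₂ = q/y₂ = 6.070/3.724 = 1.630 m/s; Fr₂ = V₂/√(g·y₂) = 0.2697.
Applying the sequent-depth relation in reverse, y₁/y₂ = ½[√(1 + 8Fr₂²) − 1] = ½[√1.5818 − 1] = 0.1288.
y₁ = 0.1288 × 3.724 = 0.4798 m.

y₁ = 0.4798 m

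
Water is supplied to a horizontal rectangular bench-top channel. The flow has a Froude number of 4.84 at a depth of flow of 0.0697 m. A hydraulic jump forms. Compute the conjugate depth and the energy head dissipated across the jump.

y₂ = 0.444 m; ΔE = 0.422 m

Fr₁ = 4.84 (given).
Sequent-depth ratio: y₂/y₁ = ½[√(1 + 8Fr₁²) − 1] = ½[√188.4 − 1] = 6.36.
y₂ = 6.36 × 0.0697 = 0.444 m.
Head loss: ΔE = (y₂ − y₁)³/(4y₁y₂) = (0.444 − 0.0697)³/(4×0.0697×0.444) = 0.0522/0.124 = 0.422 m.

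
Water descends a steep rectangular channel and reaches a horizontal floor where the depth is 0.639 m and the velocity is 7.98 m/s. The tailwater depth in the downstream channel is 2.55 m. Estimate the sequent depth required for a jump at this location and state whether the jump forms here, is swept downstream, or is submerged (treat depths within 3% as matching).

y₂ = 2.58 m; the jump forms here

Fr₁ = V₁/√(g·y₁) = 7.98/√(9.81×0.639) = 3.19.
From the momentum equation for a rectangular channel, y₂/y₁ = ½[√(1 + 8Fr₁²) − 1] = ½[√82.27 − 1] = 4.04.
y₂ = 4.04 × 0.639 = 2.58 m.
Tailwater y_tw = 2.55 m: y_tw ≈ y₂, so the jump forms here.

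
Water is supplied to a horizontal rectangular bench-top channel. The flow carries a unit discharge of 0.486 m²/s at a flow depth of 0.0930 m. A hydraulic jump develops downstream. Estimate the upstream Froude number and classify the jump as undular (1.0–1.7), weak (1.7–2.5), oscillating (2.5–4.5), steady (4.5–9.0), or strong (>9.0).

Fr₁ = 5.47; steady jump

V₁ = q/y₁ = 0.486/0.0930 = 5.23 m/s. Fr₁ = V₁/√(g·y₁) = 5.23/√(9.81×0.0930) = 5.47.
Fr₁ = 5.47 lies in the steady range.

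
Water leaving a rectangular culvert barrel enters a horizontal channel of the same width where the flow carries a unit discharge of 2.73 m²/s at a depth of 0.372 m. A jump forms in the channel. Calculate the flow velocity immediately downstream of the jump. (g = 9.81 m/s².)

V₁ = q/y₁ = 2.73/0.372 = 7.34 m/s. Fr₁ = V₁/√(g·y₁) = 7.34/√(9.81×0.372) = 3.84.
Sequent-depth ratio: y₂/y₁ = ½[√(1 + 8Fr₁²) − 1] = ½[√119.1 − 1] = 4.96.
y₂ = 4.96 × 0.372 = 1.84 m.
V₂ = q/y₂ = 2.73/1.84 = 1.48 m/s.

V₂ = 1.48 m/s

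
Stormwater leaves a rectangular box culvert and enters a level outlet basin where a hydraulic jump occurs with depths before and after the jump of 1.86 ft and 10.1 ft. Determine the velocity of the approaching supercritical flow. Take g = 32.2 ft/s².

For a rectangular channel the momentum equation gives q² = ½·g·y₁·y₂·(y₁ + y₂) = ½×32.2×1.86×10.1×12.0 = 3617.
q = √3617 = 60.1 ft²/s.
V₁ = q/y₁ = 60.1/1.86 = 32.3 ft/s.

V₁ = 32.3 ft/s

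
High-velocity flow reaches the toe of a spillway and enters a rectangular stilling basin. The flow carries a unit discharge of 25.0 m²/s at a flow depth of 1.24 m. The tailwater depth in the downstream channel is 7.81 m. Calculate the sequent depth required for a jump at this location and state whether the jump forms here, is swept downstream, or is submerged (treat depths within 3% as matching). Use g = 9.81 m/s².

y₂ = 9.54 m; the jump is swept downstream

V₁ = q/y₁ = 25.0/1.24 = 20.2 m/s. Fr₁ = V₁/√(g·y₁) = 20.2/√(9.81×1.24) = 5.78.
Bélanger equation: y₂/y₁ = ½[√(1 + 8Fr₁²) − 1] = ½[√268.3 − 1] = 7.69.
y₂ = 7.69 × 1.24 = 9.54 m.
Tailwater y_tw = 7.81 m: y_tw < y₂, so the jump is swept downstream.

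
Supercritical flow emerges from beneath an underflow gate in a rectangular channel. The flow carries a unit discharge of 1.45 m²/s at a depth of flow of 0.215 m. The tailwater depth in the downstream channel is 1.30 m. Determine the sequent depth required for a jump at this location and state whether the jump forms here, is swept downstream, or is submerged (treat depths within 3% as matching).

V₁ = q/y₁ = 1.45/0.215 = 6.74 m/s. Fr₁ = V₁/√(g·y₁) = 6.74/√(9.81×0.215) = 4.64.
From the momentum equation for a rectangular channel, y₂/y₁ = ½[√(1 + 8Fr₁²) − 1] = ½[√173.5 − 1] = 6.09.
y₂ = 6.09 × 0.215 = 1.31 m.
Tailwater y_tw = 1.30 m: y_tw ≈ y₂, so the jump forms here.

y₂ = 1.31 m; the jump forms here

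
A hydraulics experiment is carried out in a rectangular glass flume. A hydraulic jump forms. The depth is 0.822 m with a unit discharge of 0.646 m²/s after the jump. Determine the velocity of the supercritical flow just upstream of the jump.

V₁ = 5.82 m/s

V₂ = q/y₂ = 0.646/0.822 = 0.786 m/s; Fr₂ = V₂/√(g·y₂) = 0.277.
Since the conjugate-depth ratio holds either way, y₁/y₂ = ½[√(1 + 8Fr₂²) − 1] = ½[√1.613 − 1] = 0.135.
y₁ = 0.135 × 0.822 = 0.111 m.
V₁ = q/y₁ = 0.646/0.111 = 5.82 m/s.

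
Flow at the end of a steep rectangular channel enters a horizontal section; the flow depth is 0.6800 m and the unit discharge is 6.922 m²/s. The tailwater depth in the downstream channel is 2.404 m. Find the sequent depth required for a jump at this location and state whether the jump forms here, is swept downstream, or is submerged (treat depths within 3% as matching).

V₁ = q/y₁ = 6.922/0.6800 = 10.18 m/s. Fr₁ = V₁/√(g·y₁) = 10.18/√(9.81×0.6800) = 3.941.
Bélanger equation: y₂/y₁ = ½[√(1 + 8Fr₁²) − 1] = ½[√125.27 − 1] = 5.096.
y₂ = 5.096 × 0.6800 = 3.465 m.
Tailwater y_tw = 2.404 m: y_tw < y₂, so the jump is swept downstream.

y₂ = 3.465 m; the jump is swept downstream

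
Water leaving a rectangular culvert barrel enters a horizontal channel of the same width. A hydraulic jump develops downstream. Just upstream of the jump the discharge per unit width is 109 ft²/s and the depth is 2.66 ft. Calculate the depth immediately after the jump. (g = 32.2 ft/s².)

V₁ = q/y₁ = 109/2.66 = 41.0 ft/s. Fr₁ = V₁/√(g·y₁) = 41.0/√(32.2×2.66) = 4.43.
By Bélanger, y₂/y₁ = ½[√(1 + 8Fr₁²) − 1] = ½[√157.8 − 1] = 5.78.
y₂ = 5.78 × 2.66 = 15.4 ft.

y₂ = 15.4 ft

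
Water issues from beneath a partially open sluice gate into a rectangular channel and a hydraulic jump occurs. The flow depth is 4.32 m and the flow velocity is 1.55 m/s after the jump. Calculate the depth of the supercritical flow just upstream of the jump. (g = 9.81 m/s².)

Fr₂ = V₂/√(g·y₂) = 1.55/√(9.81×4.32) = 0.238.
Since the conjugate-depth ratio holds either way, y₁/y₂ = ½[√(1 + 8Fr₂²) − 1] = ½[√1.454 − 1] = 0.103.
y₁ = 0.103 × 4.32 = 0.444 m.

y₁ = 0.444 m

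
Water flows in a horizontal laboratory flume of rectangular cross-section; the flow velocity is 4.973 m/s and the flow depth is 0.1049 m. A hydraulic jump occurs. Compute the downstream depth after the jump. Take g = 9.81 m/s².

Fr₁ = V₁/√(g·y₁) = 4.973/√(9.81×0.1049) = 4.902.
By Bélanger, y₂/y₁ = ½[√(1 + 8Fr₁²) − 1] = ½[√193.26 − 1] = 6.451.
y₂ = 6.451 × 0.1049 = 0.6767 m.

y₂ = 0.6767 m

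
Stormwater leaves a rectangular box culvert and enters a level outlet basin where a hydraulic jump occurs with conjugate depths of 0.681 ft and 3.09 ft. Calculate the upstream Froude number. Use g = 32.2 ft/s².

Fr₁ = 3.54

For a rectangular channel the momentum equation gives q² = ½·g·y₁·y₂·(y₁ + y₂) = ½×32.2×0.681×3.09×3.77 = 128.
q = √128 = 11.3 ft²/s.
V₁ = q/y₁ = 16.6 ft/s; Fr₁ = V₁/√(g·y₁) = 3.54.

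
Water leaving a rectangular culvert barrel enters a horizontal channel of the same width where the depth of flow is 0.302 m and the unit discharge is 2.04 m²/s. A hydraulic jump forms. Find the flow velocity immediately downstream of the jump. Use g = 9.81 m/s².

V₂ = 1.33 m/s

V₁ = q/y₁ = 2.04/0.302 = 6.75 m/s. Fr₁ = V₁/√(g·y₁) = 6.75/√(9.81×0.302) = 3.92.
From the momentum equation for a rectangular channel, y₂/y₁ = ½[√(1 + 8Fr₁²) − 1] = ½[√124.2 − 1] = 5.07.
y₂ = 5.07 × 0.302 = 1.53 m.
V₂ = q/y₂ = 2.04/1.53 = 1.33 m/s.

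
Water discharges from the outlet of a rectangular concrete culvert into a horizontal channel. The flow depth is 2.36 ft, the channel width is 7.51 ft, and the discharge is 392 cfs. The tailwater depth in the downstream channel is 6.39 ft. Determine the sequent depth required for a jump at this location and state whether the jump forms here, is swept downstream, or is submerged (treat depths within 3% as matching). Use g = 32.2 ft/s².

y₂ = 7.37 ft; the jump is swept downstream

q = Q/b = 392/7.51 = 52.2 ft²/s; V₁ = q/y₁ = 22.1 ft/s. Fr₁ = V₁/√(g·y₁) = 2.54.
Sequent-depth ratio: y₂/y₁ = ½[√(1 + 8Fr₁²) − 1] = ½[√52.50 − 1] = 3.12.
y₂ = 3.12 × 2.36 = 7.37 ft.
Tailwater y_tw = 6.39 ft: y_tw < y₂, so the jump is swept downstream.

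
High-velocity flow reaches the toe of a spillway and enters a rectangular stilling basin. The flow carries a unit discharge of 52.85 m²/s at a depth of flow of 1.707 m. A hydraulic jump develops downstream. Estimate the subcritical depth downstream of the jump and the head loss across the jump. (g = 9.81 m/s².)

V₁ = q/y₁ = 52.85/1.707 = 30.96 m/s. Fr₁ = V₁/√(g·y₁) = 30.96/√(9.81×1.707) = 7.566.
From the momentum equation for a rectangular channel, y₂/y₁ = ½[√(1 + 8Fr₁²) − 1] = ½[√458.94 − 1] = 10.21.
y₂ = 10.21 × 1.707 = 17.43 m.
V₂ = q/y₂ = 52.85/17.43 = 3.032 m/s. E₁ = y₁ + V₁²/2g = 50.56 m; E₂ = y₂ + V₂²/2g = 17.90 m. ΔE = E₁ − E₂ = 32.66 m.

y₂ = 17.43 m; ΔE = 32.66 m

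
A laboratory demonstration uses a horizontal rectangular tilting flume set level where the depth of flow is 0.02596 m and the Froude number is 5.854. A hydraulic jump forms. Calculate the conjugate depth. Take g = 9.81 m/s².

y₂ = 0.2023 m

Fr₁ = 5.854 (given).
Sequent-depth ratio: y₂/y₁ = ½[√(1 + 8Fr₁²) − 1] = ½[√275.15 − 1] = 7.794.
y₂ = 7.794 × 0.02596 = 0.2023 m.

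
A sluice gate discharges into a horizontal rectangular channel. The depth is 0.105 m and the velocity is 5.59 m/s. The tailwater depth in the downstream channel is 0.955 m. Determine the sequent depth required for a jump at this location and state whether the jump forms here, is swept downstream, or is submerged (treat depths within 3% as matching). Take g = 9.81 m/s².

y₂ = 0.767 m; the jump is submerged

Fr₁ = V₁/√(g·y₁) = 5.59/√(9.81×0.105) = 5.51.
Sequent-depth ratio: y₂/y₁ = ½[√(1 + 8Fr₁²) − 1] = ½[√243.7 − 1] = 7.31.
y₂ = 7.31 × 0.105 = 0.767 m.
Tailwater y_tw = 0.955 m: y_tw > y₂, so the jump is submerged.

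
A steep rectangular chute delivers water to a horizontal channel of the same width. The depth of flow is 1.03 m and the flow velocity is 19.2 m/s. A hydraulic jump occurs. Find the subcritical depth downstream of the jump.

Fr₁ = V₁/√(g·y₁) = 19.2/√(9.81×1.03) = 6.04.
By Bélanger, y₂/y₁ = ½[√(1 + 8Fr₁²) − 1] = ½[√292.9 − 1] = 8.06.
y₂ = 8.06 × 1.03 = 8.30 m.

y₂ = 8.30 m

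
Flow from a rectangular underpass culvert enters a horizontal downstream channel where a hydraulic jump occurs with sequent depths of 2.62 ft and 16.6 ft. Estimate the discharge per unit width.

q = 116 ft²/s

For a rectangular channel the momentum equation gives q² = ½·g·y₁·y₂·(y₁ + y₂) = ½×32.2×2.62×16.6×19.2 = 13458.
q = √13458 = 116 ft²/s.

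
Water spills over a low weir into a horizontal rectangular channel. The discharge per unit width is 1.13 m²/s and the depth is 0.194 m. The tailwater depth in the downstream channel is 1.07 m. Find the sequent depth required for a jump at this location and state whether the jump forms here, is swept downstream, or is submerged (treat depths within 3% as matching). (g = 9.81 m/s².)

V₁ = q/y₁ = 1.13/0.194 = 5.82 m/s. Fr₁ = V₁/√(g·y₁) = 5.82/√(9.81×0.194) = 4.22.
From the momentum equation for a rectangular channel, y₂/y₁ = ½[√(1 + 8Fr₁²) − 1] = ½[√143.6 − 1] = 5.49.
y₂ = 5.49 × 0.194 = 1.07 m.
Tailwater y_tw = 1.07 m: y_tw ≈ y₂, so the jump forms here.

y₂ = 1.07 m; the jump forms here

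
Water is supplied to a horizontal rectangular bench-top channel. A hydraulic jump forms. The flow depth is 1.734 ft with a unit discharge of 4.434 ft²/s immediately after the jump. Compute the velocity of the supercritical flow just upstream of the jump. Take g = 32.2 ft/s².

V₁ = 13.06 ft/s

V₂ = q/y₂ = 4.434/1.734 = 2.557 ft/s; Fr₂ = V₂/√(g·y₂) = 0.3422.
From the momentum equation (using Fr₂), y₁/y₂ = ½[√(1 + 8Fr₂²) − 1] = ½[√1.9369 − 1] = 0.1959.
y₁ = 0.1959 × 1.734 = 0.3396 ft.
V₁ = q/y₁ = 4.434/0.3396 = 13.06 ft/s.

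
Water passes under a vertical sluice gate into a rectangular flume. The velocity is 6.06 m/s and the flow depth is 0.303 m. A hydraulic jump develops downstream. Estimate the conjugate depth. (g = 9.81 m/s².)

y₂ = 1.36 m

Fr₁ = V₁/√(g·y₁) = 6.06/√(9.81×0.303) = 3.51.
By Bélanger, y₂/y₁ = ½[√(1 + 8Fr₁²) − 1] = ½[√99.84 − 1] = 4.50.
y₂ = 4.50 × 0.303 = 1.36 m.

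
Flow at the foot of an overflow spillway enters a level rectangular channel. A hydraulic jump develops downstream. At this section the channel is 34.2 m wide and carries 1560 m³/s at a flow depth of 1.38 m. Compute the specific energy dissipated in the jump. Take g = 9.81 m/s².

ΔE = 39.8 m

q = Q/b = 1560/34.2 = 45.6 m²/s; V₁ = q/y₁ = 33.1 m/s. Fr₁ = V₁/√(g·y₁) = 8.98.
From the momentum equation for a rectangular channel, y₂/y₁ = ½[√(1 + 8Fr₁²) − 1] = ½[√646.6 − 1] = 12.2.
y₂ = 12.2 × 1.38 = 16.9 m.
V₂ = q/y₂ = 45.6/16.9 = 2.71 m/s. E₁ = y₁ + V₁²/2g = 57.1 m; E₂ = y₂ + V₂²/2g = 17.2 m. ΔE = E₁ − E₂ = 39.8 m.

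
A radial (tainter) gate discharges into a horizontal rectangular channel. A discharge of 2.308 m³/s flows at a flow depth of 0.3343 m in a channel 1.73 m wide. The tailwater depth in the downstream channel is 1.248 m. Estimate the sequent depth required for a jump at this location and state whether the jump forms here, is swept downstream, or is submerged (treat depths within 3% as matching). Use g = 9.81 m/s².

q = Q/b = 2.308/1.73 = 1.334 m²/s; V₁ = q/y₁ = 3.991 m/s. Fr₁ = V₁/√(g·y₁) = 2.204.
Conjugate-depth relation: y₂/y₁ = ½[√(1 + 8Fr₁²) − 1] = ½[√39.850 − 1] = 2.656.
y₂ = 2.656 × 0.3343 = 0.8880 m.
Tailwater y_tw = 1.248 m: y_tw > y₂, so the jump is submerged.

y₂ = 0.8880 m; the jump is submerged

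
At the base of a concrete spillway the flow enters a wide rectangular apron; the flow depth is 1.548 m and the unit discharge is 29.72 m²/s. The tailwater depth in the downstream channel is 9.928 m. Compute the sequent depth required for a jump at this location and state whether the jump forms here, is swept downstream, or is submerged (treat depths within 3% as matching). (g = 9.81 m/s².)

y₂ = 10.04 m; the jump forms here

V₁ = q/y₁ = 29.72/1.548 = 19.20 m/s. Fr₁ = V₁/√(g·y₁) = 19.20/√(9.81×1.548) = 4.927.
Conjugate-depth relation: y₂/y₁ = ½[√(1 + 8Fr₁²) − 1] = ½[√195.18 − 1] = 6.485.
y₂ = 6.485 × 1.548 = 10.04 m.
Tailwater y_tw = 9.928 m: y_tw ≈ y₂, so the jump forms here.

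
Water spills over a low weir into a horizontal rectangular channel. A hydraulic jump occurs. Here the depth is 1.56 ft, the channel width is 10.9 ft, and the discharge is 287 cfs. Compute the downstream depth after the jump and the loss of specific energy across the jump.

y₂ = 4.53 ft; ΔE = 0.928 ft

q = Q/b = 287/10.9 = 26.3 ft²/s; V₁ = q/y₁ = 16.9 ft/s. Fr₁ = V₁/√(g·y₁) = 2.38.
From the momentum equation for a rectangular channel, y₂/y₁ = ½[√(1 + 8Fr₁²) − 1] = ½[√46.37 − 1] = 2.90.
y₂ = 2.90 × 1.56 = 4.53 ft.
Head loss: ΔE = (y₂ − y₁)³/(4y₁y₂) = (4.53 − 1.56)³/(4×1.56×4.53) = 26.2/28.3 = 0.928 ft.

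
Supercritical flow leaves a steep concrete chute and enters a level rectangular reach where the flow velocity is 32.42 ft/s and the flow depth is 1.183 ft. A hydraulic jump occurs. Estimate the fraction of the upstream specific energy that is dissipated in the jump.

ΔE/E₁ = 0.511 (51.1%)

Fr₁ = V₁/√(g·y₁) = 32.42/√(32.2×1.183) = 5.253.
Conjugate-depth relation: y₂/y₁ = ½[√(1 + 8Fr₁²) − 1] = ½[√221.74 − 1] = 6.945.
y₂ = 6.945 × 1.183 = 8.216 ft.
E₁ = y₁ + V₁²/2g = 17.50 ft. ΔE = (y₂ − y₁)³/(4y₁y₂) = 8.949 ft. ΔE/E₁ = 8.949/17.50 = 0.511.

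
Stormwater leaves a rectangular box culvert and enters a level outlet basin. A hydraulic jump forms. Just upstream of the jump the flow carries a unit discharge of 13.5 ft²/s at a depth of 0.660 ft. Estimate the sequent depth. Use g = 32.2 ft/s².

V₁ = q/y₁ = 13.5/0.660 = 20.5 ft/s. Fr₁ = V₁/√(g·y₁) = 20.5/√(32.2×0.660) = 4.44.
Conjugate-depth relation: y₂/y₁ = ½[√(1 + 8Fr₁²) − 1] = ½[√158.5 − 1] = 5.79.
y₂ = 5.79 × 0.660 = 3.82 ft.

y₂ = 3.82 ft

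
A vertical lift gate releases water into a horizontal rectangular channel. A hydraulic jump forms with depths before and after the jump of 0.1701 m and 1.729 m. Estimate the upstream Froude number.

For a rectangular channel the momentum equation gives q² = ½·g·y₁·y₂·(y₁ + y₂) = ½×9.81×0.1701×1.729×1.899 = 2.740.
q = √2.740 = 1.655 m²/s.
V₁ = q/y₁ = 9.731 m/s; Fr₁ = V₁/√(g·y₁) = 7.533.

Fr₁ = 7.533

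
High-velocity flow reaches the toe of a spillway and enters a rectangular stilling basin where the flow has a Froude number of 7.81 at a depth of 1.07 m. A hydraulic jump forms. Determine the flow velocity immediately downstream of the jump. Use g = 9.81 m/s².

V₂ = 2.40 m/s

Fr₁ = 7.81 (given).
By Bélanger, y₂/y₁ = ½[√(1 + 8Fr₁²) − 1] = ½[√489.0 − 1] = 10.6.
y₂ = 10.6 × 1.07 = 11.3 m.
V₁ = Fr₁·√(g·y₁) = 7.81×√(9.81×1.07) = 25.3 m/s; q = V₁·y₁ = 27.1 m²/s.
V₂ = q/y₂ = 27.1/11.3 = 2.40 m/s.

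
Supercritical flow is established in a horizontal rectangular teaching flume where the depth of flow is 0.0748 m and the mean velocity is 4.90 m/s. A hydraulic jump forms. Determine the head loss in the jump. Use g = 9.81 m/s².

ΔE = 0.709 m

Fr₁ = V₁/√(g·y₁) = 4.90/√(9.81×0.0748) = 5.72.
By Bélanger, y₂/y₁ = ½[√(1 + 8Fr₁²) − 1] = ½[√262.8 − 1] = 7.61.
y₂ = 7.61 × 0.0748 = 0.569 m.
q = V₁·y₁ = 4.90 × 0.0748 = 0.367 m²/s. V₂ = q/y₂ = 0.367/0.569 = 0.644 m/s. E₁ = y₁ + V₁²/2g = 1.30 m; E₂ = y₂ + V₂²/2g = 0.590 m. ΔE = E₁ − E₂ = 0.709 m.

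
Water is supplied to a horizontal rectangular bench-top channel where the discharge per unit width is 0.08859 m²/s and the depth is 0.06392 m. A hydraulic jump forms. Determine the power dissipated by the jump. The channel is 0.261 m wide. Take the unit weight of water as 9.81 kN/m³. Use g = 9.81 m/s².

P = 0.001929 kW

V₁ = q/y₁ = 0.08859/0.06392 = 1.386 m/s. Fr₁ = V₁/√(g·y₁) = 1.386/√(9.81×0.06392) = 1.750.
Sequent-depth ratio: y₂/y₁ = ½[√(1 + 8Fr₁²) − 1] = ½[√25.506 − 1] = 2.025.
y₂ = 2.025 × 0.06392 = 0.1295 m.
V₂ = q/y₂ = 0.08859/0.1295 = 0.6844 m/s. E₁ = y₁ + V₁²/2g = 0.1618 m; E₂ = y₂ + V₂²/2g = 0.1533 m. ΔE = E₁ − E₂ = 0.008502 m.
Q = q·b = 0.08859 × 0.261 = 0.02312 m³/s. P = γ·Q·ΔE = 9.81 × 0.02312 × 0.008502 = 0.001929 kW.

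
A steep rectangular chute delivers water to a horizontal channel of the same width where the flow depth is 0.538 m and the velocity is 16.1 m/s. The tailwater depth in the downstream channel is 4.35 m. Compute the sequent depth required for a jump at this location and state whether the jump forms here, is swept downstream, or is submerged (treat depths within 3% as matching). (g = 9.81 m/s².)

y₂ = 5.07 m; the jump is swept downstream

Fr₁ = V₁/√(g·y₁) = 16.1/√(9.81×0.538) = 7.01.
Conjugate-depth relation: y₂/y₁ = ½[√(1 + 8Fr₁²) − 1] = ½[√393.9 − 1] = 9.42.
y₂ = 9.42 × 0.538 = 5.07 m.
Tailwater y_tw = 4.35 m: y_tw < y₂, so the jump is swept downstream.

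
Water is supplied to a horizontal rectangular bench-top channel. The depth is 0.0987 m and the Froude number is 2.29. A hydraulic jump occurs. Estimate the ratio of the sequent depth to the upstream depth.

y₂/y₁ = 2.78

Fr₁ = 2.29 (given).
From the momentum equation for a rectangular channel, y₂/y₁ = ½[√(1 + 8Fr₁²) − 1] = ½[√42.95 − 1] = 2.78.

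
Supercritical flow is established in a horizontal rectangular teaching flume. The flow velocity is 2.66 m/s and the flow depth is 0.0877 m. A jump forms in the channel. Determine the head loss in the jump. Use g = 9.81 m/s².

Fr₁ = V₁/√(g·y₁) = 2.66/√(9.81×0.0877) = 2.87.
Bélanger equation: y₂/y₁ = ½[√(1 + 8Fr₁²) − 1] = ½[√66.79 − 1] = 3.59.
y₂ = 3.59 × 0.0877 = 0.315 m.
q = V₁·y₁ = 2.66 × 0.0877 = 0.233 m²/s. V₂ = q/y₂ = 0.233/0.315 = 0.742 m/s. E₁ = y₁ + V₁²/2g = 0.448 m; E₂ = y₂ + V₂²/2g = 0.343 m. ΔE = E₁ − E₂ = 0.106 m.

ΔE = 0.106 m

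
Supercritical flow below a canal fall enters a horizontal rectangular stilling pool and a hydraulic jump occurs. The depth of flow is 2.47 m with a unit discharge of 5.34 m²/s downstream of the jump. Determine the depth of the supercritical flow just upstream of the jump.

y₁ = 0.734 m

V₂ = q/y₂ = 5.34/2.47 = 2.16 m/s; Fr₂ = V₂/√(g·y₂) = 0.439.
The Bélanger relation is symmetric: y₁/y₂ = ½[√(1 + 8Fr₂²) − 1] = ½[√2.543 − 1] = 0.297.
y₁ = 0.297 × 2.47 = 0.734 m.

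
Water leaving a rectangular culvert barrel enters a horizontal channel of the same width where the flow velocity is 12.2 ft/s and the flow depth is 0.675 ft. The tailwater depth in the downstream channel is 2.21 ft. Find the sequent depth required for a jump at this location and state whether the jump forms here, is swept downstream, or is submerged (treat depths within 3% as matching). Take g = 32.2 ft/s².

y₂ = 2.18 ft; the jump forms here

Fr₁ = V₁/√(g·y₁) = 12.2/√(32.2×0.675) = 2.62.
By Bélanger, y₂/y₁ = ½[√(1 + 8Fr₁²) − 1] = ½[√55.78 − 1] = 3.23.
y₂ = 3.23 × 0.675 = 2.18 ft.
Tailwater y_tw = 2.21 ft: y_tw ≈ y₂, so the jump forms here.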